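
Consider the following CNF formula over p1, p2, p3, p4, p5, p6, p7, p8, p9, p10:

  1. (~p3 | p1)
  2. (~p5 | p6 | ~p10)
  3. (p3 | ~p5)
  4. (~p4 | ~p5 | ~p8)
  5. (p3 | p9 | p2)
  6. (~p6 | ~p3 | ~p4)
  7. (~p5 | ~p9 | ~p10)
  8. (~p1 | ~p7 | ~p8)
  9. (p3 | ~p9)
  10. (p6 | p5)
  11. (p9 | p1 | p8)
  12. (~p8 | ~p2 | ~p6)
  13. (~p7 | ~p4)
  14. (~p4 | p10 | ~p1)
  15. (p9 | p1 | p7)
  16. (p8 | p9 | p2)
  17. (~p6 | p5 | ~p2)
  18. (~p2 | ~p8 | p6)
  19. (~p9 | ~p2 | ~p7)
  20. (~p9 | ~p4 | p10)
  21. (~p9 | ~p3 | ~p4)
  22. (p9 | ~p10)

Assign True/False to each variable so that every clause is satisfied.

Pure literal: p4 appears only negated; assign p4 = False.
Set p1 = True and propagate.
For the remaining variables, p2 = False, p3 = True, p5 = True, p6 = True, p7 = False, p8 = False, p9 = True, p10 = False works.

p1=T, p2=F, p3=T, p4=F, p5=T, p6=T, p7=F, p8=F, p9=T, p10=F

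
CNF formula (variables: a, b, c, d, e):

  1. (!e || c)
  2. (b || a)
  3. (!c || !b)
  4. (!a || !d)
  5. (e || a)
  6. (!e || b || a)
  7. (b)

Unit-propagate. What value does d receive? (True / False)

(b) is a unit clause: b = True.
In (!b || !c), !b is now false; !c must hold, so c = False.
(c || !e): since c = False, the clause reduces to (!e). e = False.
(a || e): since e = False, the clause reduces to (a). a = True.
(!d || !a) with a = True leaves only !d, so d = False.

False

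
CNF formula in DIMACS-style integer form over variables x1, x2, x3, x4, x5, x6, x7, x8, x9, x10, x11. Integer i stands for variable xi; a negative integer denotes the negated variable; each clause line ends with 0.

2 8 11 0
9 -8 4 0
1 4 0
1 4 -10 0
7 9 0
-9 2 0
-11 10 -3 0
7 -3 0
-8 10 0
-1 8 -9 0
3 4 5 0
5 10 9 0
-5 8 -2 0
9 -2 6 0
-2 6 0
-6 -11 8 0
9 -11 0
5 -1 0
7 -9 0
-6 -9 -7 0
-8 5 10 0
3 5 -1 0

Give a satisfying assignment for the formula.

x1 = True, x2 = False, x3 = True, x4 = True, x5 = True, x6 = True, x7 = True, x8 = True, x9 = False, x10 = True, x11 = False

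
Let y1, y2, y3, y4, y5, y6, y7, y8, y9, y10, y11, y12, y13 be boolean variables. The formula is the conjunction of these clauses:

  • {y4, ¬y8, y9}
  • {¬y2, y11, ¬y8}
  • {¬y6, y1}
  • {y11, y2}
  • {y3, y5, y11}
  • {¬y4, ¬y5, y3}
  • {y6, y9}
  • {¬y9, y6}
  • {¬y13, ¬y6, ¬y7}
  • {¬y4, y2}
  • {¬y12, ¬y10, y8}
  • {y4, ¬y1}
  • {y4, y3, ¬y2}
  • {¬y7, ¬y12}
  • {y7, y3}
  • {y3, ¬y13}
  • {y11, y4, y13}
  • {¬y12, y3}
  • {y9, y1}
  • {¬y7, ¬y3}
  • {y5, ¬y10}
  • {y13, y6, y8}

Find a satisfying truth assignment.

y1 = T, y2 = T, y3 = T, y4 = T, y5 = T, y6 = T, y7 = F, y8 = T, y9 = F, y10 = T, y11 = T, y12 = F, y13 = F

Pure literal: y11 appears only positively; assign y11 = True.
Pure literal: y12 appears only negated; assign y12 = False.
Try y1 = True.
  then y4 is forced to True.
  then y2 is forced to True.
Set y3 = True and propagate.
  then y7 is forced to False.
Set y5 = True and propagate.
For the remaining variables, y6 = True, y8 = True, y9 = False, y10 = True, y13 = False works.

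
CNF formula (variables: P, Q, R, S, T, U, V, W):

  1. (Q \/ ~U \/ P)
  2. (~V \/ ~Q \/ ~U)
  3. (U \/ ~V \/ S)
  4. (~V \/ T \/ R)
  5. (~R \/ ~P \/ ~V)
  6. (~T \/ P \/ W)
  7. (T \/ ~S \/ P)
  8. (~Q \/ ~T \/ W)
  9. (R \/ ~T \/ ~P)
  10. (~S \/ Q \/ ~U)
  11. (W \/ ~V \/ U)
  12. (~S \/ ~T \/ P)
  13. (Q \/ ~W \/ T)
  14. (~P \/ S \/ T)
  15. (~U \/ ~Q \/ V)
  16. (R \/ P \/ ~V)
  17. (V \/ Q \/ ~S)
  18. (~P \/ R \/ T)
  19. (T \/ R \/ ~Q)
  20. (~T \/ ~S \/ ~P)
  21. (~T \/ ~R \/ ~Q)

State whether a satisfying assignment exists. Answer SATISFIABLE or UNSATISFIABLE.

SATISFIABLE

Branch on P: take P = True.
Set Q = True and propagate.
The remaining clauses are satisfied by R = True, S = True, T = False, U = False, V = False, W = True.
Every clause has at least one true literal under this assignment.
So P=True, Q=True, R=True, S=True, T=False, U=False, V=False, W=True is a satisfying assignment.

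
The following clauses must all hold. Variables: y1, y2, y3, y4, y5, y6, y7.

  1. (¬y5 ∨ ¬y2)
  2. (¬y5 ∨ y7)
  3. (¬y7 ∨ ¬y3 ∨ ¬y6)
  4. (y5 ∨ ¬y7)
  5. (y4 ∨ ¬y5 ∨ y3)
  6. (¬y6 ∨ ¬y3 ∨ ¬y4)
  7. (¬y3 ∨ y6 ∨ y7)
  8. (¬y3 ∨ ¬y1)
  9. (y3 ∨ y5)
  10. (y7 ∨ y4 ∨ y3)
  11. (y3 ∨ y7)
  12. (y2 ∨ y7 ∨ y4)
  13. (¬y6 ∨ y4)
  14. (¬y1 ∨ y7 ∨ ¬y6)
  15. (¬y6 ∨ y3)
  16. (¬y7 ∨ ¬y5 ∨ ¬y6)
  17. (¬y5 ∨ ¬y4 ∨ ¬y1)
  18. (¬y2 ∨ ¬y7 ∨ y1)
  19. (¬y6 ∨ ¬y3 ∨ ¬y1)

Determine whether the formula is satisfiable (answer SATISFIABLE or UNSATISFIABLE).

SATISFIABLE

Try y1 = False.
Try y2 = False.
For the remaining variables, y3 = True, y4 = True, y5 = True, y6 = False, y7 = True works.
Every clause has at least one true literal under this assignment.
So y1=F, y2=F, y3=T, y4=T, y5=T, y6=F, y7=T is a satisfying assignment.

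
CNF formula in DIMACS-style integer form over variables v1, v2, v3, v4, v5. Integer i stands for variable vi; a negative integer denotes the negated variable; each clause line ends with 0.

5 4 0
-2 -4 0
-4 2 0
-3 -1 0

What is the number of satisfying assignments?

6

Satisfying assignments:
  v1=F v2=F v3=F v4=F v5=T
  v1=F v2=F v3=T v4=F v5=T
  v1=F v2=T v3=F v4=F v5=T
  v1=F v2=T v3=T v4=F v5=T
  v1=T v2=F v3=F v4=F v5=T
  v1=T v2=T v3=F v4=F v5=T
That's 6 in total.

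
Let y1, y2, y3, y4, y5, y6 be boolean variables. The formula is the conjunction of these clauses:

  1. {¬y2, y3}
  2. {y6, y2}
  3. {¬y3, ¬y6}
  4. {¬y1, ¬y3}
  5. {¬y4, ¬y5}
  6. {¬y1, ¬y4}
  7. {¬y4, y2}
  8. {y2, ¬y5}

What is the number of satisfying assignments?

Satisfying assignments:
  y1=0 y2=0 y3=0 y4=0 y5=0 y6=1
  y1=0 y2=1 y3=1 y4=0 y5=0 y6=0
  y1=0 y2=1 y3=1 y4=0 y5=1 y6=0
  y1=0 y2=1 y3=1 y4=1 y5=0 y6=0
  y1=1 y2=0 y3=0 y4=0 y5=0 y6=1
That's 5 in total.

5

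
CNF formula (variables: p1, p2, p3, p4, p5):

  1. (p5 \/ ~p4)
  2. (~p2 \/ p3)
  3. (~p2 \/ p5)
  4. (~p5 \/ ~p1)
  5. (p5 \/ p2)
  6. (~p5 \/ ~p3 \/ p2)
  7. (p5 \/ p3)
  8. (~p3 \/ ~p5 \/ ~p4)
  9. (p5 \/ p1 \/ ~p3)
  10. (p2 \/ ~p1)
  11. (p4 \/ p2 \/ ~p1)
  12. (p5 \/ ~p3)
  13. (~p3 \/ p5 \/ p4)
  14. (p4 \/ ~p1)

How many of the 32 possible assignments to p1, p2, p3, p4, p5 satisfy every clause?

The models are:
  p1=0 p2=0 p3=0 p4=0 p5=1
  p1=0 p2=0 p3=0 p4=1 p5=1
  p1=0 p2=1 p3=1 p4=0 p5=1
That's 3 in total.

3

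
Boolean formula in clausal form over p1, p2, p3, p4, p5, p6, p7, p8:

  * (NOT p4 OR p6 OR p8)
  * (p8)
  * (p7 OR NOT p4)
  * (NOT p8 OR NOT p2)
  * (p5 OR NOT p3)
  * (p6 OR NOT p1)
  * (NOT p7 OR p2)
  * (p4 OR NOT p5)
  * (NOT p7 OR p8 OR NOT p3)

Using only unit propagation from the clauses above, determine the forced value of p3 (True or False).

False

(p8) stands alone — p8 = True.
(NOT p8 OR NOT p2): since p8 = True, the clause reduces to (NOT p2). p2 = False.
From (p2 OR NOT p7) and p2 = False: p7 = False.
(NOT p4 OR p7): since p7 = False, the clause reduces to (NOT p4). p4 = False.
From (NOT p5 OR p4) and p4 = False: p5 = False.
(NOT p3 OR p5): since p5 = False, the clause reduces to (NOT p3). p3 = False.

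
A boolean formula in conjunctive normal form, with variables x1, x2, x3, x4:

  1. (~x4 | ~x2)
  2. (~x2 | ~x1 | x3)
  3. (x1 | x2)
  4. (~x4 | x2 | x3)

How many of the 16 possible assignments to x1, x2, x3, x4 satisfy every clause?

6

Satisfying assignments:
  x1=0 x2=1 x3=0 x4=0
  x1=0 x2=1 x3=1 x4=0
  x1=1 x2=0 x3=0 x4=0
  x1=1 x2=0 x3=1 x4=0
  x1=1 x2=0 x3=1 x4=1
  x1=1 x2=1 x3=1 x4=0
Count: 6.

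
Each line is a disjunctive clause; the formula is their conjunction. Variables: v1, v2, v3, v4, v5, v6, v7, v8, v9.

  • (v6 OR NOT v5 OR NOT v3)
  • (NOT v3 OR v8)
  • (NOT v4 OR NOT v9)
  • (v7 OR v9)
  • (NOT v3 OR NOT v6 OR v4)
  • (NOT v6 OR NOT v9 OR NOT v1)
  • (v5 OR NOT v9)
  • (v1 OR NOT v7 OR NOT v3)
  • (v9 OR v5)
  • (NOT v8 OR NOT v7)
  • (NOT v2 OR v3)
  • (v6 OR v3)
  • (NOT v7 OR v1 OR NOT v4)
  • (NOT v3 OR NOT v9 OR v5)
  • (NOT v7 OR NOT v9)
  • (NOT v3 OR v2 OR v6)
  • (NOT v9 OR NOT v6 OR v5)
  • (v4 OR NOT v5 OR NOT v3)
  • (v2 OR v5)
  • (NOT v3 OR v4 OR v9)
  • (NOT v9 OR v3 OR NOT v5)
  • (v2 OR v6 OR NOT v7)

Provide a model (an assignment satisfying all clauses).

v1=True, v2=False, v3=False, v4=True, v5=True, v6=True, v7=True, v8=False, v9=False

Check each clause:
  1. (NOT v5 OR v6 OR NOT v3) — NOT v3 is true.
  2. (NOT v3 OR v8) — NOT v3 is true.
  3. (NOT v9 OR NOT v4) — NOT v9 is true.
  4. (v7 OR v9) — v7 is true.
  5. (NOT v3 OR NOT v6 OR v4) — v4 is true.
  6. (NOT v1 OR NOT v9 OR NOT v6) — NOT v9 is true.
  7. (v5 OR NOT v9) — v5 is true.
  8. (v1 OR NOT v3 OR NOT v7) — v1 is true.
  9. (v5 OR v9) — v5 is true.
  10. (NOT v7 OR NOT v8) — NOT v8 is true.
  11. (NOT v2 OR v3) — NOT v2 is true.
  12. (v3 OR v6) — v6 is true.
  13. (v1 OR NOT v7 OR NOT v4) — v1 is true.
  14. (NOT v9 OR NOT v3 OR v5) — NOT v3 is true.
  15. (NOT v9 OR NOT v7) — NOT v9 is true.
  16. (NOT v3 OR v2 OR v6) — NOT v3 is true.
  17. (v5 OR NOT v9 OR NOT v6) — v5 is true.
  18. (NOT v3 OR v4 OR NOT v5) — v4 is true.
  19. (v5 OR v2) — v5 is true.
  20. (NOT v3 OR v9 OR v4) — v4 is true.
  21. (NOT v5 OR NOT v9 OR v3) — NOT v9 is true.
  22. (v6 OR NOT v7 OR v2) — v6 is true.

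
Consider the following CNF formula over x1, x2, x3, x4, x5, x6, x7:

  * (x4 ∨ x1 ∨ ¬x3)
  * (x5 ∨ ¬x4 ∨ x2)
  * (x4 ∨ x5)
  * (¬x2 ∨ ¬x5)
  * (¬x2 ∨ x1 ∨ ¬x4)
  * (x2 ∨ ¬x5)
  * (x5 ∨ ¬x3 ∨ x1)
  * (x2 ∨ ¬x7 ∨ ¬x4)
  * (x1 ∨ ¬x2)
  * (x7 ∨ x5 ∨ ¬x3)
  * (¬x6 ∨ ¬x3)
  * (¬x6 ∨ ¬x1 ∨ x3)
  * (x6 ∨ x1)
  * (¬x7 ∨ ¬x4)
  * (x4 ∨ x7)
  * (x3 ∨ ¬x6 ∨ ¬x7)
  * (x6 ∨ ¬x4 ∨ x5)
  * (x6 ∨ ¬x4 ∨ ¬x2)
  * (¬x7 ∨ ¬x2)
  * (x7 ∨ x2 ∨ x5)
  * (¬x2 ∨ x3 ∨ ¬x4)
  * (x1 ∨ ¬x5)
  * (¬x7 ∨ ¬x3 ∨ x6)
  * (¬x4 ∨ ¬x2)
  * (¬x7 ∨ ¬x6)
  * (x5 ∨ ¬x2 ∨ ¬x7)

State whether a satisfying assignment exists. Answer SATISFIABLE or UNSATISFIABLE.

UNSATISFIABLE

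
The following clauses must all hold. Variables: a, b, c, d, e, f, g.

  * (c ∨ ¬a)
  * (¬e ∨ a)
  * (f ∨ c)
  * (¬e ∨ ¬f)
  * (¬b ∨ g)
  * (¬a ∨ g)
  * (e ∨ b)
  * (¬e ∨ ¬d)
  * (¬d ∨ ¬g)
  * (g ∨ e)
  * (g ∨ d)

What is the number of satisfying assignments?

Satisfying assignments:
  a=0 b=1 c=0 d=0 e=0 f=1 g=1
  a=0 b=1 c=1 d=0 e=0 f=0 g=1
  a=0 b=1 c=1 d=0 e=0 f=1 g=1
  a=1 b=0 c=1 d=0 e=1 f=0 g=1
  a=1 b=1 c=1 d=0 e=0 f=0 g=1
  a=1 b=1 c=1 d=0 e=0 f=1 g=1
  a=1 b=1 c=1 d=0 e=1 f=0 g=1
That's 7 in total.

7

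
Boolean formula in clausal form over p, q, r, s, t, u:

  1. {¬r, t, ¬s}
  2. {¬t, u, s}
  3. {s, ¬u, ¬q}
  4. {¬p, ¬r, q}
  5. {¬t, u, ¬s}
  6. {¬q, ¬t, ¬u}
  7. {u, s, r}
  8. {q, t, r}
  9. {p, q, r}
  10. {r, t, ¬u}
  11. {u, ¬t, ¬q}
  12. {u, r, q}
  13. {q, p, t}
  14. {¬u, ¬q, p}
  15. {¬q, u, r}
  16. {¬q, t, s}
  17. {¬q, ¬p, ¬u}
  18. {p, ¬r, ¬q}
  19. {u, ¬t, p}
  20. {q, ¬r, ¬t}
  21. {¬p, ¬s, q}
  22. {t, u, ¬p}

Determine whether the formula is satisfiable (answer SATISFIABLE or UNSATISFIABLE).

Set p = True and propagate.
Try q = False.
  then r is forced to False.
  then t is forced to True.
  then u is forced to True.
  then s is forced to False.
So p=T, q=F, r=F, s=F, t=T, u=T is a satisfying assignment.

SATISFIABLE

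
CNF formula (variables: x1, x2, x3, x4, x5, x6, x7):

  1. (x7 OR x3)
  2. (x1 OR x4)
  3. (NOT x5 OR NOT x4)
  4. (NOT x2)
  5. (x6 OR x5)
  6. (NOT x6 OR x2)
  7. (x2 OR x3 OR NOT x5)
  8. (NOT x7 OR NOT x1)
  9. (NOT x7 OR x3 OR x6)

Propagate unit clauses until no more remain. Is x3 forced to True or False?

Unit clause (NOT x2) sets x2 = False.
(NOT x6 OR x2): since x2 = False, the clause reduces to (NOT x6). x6 = False.
(x5 OR x6) with x6 = False leaves only x5, so x5 = True.
(NOT x4 OR NOT x5): since x5 = True, the clause reduces to (NOT x4). x4 = False.
In (x4 OR x1), x4 is now false; x1 must hold, so x1 = True.
(x3 OR NOT x5 OR x2) with x2 = False, x5 = True leaves only x3, so x3 = True.

True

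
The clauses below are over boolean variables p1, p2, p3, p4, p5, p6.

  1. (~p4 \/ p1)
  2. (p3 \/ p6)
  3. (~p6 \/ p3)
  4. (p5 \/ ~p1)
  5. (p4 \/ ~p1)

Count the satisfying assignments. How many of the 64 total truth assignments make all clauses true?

12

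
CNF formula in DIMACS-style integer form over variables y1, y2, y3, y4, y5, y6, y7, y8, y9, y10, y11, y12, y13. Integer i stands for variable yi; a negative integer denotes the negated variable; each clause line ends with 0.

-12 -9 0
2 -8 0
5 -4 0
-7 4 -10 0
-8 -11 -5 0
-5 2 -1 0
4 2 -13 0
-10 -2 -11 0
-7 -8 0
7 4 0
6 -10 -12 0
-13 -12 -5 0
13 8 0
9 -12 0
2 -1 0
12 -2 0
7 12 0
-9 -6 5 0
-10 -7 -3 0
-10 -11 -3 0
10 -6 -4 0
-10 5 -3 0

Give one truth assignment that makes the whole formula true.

y1 occurs only negated in the remaining clauses — set y1 = False.
Pure literal: y3 appears only negated; assign y3 = False.
Try y2 = False.
  then y8 is forced to False.
  then y13 is forced to True.
  then y4 is forced to True.
  then y5 is forced to True.
  then y12 is forced to False.
  then y7 is forced to True.
Branch on y6: take y6 = False.
y9, y10, y11 are now unconstrained; take y9 = False, y10 = True, y11 = False.

y1 = False  y2 = False  y3 = False  y4 = True  y5 = True  y6 = False  y7 = True  y8 = False  y9 = False  y10 = True  y11 = False  y12 = False  y13 = True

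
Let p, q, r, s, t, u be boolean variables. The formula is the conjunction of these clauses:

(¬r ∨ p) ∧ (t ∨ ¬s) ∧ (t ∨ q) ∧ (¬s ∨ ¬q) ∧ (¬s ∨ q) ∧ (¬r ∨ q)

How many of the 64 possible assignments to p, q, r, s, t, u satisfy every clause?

16

Split on q, then s.
  q=1, s=1: a clause becomes empty — 0.
  q=1, s=0: t, u free; 3 ways for (p,r) × 2^2 = 12.
  q=0, s=1: a clause becomes empty — 0.
  q=0, s=0: remaining (p,r,t,u) ∈ {(0,0,1,0); (0,0,1,1); (1,0,1,0); (1,0,1,1)} — 4.
Total: 0 + 12 + 0 + 4 = 16.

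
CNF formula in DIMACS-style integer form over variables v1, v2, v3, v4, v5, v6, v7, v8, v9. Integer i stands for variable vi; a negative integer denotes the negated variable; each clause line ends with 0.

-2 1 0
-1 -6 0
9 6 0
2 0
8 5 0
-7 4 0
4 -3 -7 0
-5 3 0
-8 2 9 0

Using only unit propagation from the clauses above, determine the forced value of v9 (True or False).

True

Unit clause (v2) sets v2 = True.
In (v1 OR NOT v2), NOT v2 is now false; v1 must hold, so v1 = True.
In (NOT v1 OR NOT v6), NOT v1 is now false; NOT v6 must hold, so v6 = False.
From (v9 OR v6) and v6 = False: v9 = True.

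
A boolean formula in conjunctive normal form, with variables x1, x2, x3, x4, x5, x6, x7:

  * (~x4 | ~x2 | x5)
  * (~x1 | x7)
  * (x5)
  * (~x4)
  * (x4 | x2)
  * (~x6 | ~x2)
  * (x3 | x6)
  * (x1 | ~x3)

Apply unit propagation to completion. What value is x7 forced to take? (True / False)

True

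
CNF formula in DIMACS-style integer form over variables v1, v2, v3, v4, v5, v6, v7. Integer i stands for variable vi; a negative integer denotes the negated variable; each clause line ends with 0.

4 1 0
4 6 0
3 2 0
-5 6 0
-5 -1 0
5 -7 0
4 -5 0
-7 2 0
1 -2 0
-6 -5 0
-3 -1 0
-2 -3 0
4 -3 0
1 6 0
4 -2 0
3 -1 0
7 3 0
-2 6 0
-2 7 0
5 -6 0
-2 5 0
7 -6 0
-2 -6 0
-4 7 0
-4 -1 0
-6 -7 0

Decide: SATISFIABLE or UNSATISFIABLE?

UNSATISFIABLE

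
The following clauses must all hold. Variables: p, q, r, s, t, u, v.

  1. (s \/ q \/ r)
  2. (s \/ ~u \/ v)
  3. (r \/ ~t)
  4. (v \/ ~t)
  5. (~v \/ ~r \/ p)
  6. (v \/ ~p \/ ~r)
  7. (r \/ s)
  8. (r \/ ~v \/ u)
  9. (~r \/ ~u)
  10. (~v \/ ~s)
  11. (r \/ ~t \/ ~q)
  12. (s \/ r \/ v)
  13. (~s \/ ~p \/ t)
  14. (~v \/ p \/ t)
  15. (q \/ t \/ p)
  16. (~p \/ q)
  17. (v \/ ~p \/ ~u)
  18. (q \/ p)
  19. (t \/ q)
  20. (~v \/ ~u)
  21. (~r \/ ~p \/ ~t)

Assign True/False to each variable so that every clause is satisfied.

p=0  q=1  r=0  s=1  t=0  u=0  v=0

Branch on p: take p = False.
  then q is forced to True.
Try r = False.
  then t is forced to False.
  then s is forced to True.
  then v is forced to False.
u is now unconstrained; take u = False.
Every clause has at least one true literal under this assignment.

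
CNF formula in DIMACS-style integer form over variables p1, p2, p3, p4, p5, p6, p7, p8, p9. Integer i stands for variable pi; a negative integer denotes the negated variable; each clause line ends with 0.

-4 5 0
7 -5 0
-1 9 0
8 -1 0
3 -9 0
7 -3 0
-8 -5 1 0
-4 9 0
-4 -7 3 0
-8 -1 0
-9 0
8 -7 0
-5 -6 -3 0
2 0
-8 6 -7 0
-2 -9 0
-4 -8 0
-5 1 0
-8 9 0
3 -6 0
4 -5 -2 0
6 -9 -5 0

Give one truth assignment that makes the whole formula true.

p1=F  p2=T  p3=F  p4=F  p5=F  p6=F  p7=F  p8=F  p9=F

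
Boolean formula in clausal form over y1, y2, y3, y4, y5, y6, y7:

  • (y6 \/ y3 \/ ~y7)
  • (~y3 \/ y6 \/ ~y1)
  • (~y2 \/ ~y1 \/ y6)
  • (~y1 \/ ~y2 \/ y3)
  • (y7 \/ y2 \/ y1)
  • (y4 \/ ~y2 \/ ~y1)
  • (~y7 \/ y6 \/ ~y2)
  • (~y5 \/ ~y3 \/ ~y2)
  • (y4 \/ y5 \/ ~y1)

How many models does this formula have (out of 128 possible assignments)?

Split on y1, then y2.
  y1=T, y2=T: remaining (y3,y4,y5,y6,y7) ∈ {(T,T,F,T,F); (T,T,F,T,T)} — 2.
  y1=T, y2=F: 15 of the 32 assignments to (y3,y4,y5,y6,y7) work.
  y1=F, y2=T: y4 free; 9 ways for (y3,y5,y6,y7) × 2^1 = 18.
  y1=F, y2=F: y4, y5 free; 3 ways for (y3,y6,y7) × 2^2 = 12.
Total: 2 + 15 + 18 + 12 = 47.

47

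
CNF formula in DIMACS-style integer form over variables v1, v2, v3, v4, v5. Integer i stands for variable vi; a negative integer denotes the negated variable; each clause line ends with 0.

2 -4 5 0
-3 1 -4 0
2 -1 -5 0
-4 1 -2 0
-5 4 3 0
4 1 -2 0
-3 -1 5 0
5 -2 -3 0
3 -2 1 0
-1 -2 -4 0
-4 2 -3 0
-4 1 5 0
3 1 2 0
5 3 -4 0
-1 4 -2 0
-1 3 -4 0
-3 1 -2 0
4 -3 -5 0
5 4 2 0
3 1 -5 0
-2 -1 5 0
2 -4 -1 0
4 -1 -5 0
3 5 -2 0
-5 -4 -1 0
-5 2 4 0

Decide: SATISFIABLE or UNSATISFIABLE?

v1 = True:
  v4 = True:
    propagation gives v2=False; an empty clause results — contradiction.
  v4 = False:
    propagation gives v2=False, v5=False; an empty clause results — contradiction.
v1 = False:
  v2 = True:
    propagation gives v4=False; an empty clause results — contradiction.
  v2 = False:
    propagation gives v3=True, v4=False, v5=False; an empty clause results — contradiction.
Every branch closes, so no satisfying assignment exists.

UNSATISFIABLE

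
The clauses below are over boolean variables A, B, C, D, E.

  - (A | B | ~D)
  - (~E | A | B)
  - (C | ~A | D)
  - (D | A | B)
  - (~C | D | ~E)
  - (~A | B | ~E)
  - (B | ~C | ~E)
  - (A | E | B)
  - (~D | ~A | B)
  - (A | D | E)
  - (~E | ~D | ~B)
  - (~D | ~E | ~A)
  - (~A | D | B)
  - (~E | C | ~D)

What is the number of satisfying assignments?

6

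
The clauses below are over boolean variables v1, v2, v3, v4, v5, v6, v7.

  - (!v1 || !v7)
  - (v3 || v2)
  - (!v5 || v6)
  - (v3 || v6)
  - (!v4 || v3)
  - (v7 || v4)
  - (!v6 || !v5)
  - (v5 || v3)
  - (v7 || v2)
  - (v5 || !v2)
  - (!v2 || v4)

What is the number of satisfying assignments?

4

The models are:
  v1=0 v2=0 v3=1 v4=0 v5=0 v6=0 v7=1
  v1=0 v2=0 v3=1 v4=0 v5=0 v6=1 v7=1
  v1=0 v2=0 v3=1 v4=1 v5=0 v6=0 v7=1
  v1=0 v2=0 v3=1 v4=1 v5=0 v6=1 v7=1
Count: 4.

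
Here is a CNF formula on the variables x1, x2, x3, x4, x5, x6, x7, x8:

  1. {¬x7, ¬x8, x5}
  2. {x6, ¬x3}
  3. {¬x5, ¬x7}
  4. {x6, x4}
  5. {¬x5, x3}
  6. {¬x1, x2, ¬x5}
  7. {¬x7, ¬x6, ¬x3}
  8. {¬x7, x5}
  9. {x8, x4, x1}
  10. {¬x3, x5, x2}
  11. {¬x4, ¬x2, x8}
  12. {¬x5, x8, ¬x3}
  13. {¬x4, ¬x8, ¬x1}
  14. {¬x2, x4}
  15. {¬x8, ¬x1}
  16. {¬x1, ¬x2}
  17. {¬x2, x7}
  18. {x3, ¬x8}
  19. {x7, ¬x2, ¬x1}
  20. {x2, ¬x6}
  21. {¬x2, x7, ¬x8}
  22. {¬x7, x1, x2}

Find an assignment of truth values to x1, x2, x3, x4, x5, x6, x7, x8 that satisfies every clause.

x1 = T, x2 = F, x3 = F, x4 = T, x5 = F, x6 = F, x7 = F, x8 = F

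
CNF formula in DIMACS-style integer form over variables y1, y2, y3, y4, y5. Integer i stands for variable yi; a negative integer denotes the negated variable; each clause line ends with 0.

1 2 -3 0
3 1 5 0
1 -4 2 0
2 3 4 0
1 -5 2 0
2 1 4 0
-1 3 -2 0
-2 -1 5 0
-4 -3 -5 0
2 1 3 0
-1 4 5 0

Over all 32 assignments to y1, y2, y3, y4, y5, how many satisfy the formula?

10

Case analysis on y1 and y2:
  y1=1, y2=1: remaining (y3,y4,y5) ∈ {(1,0,1)} — 1.
  y1=1, y2=0: remaining (y3,y4,y5) ∈ {(0,1,0); (0,1,1); (1,0,1); (1,1,0)} — 4.
  y1=0, y2=1: 5 of the 8 assignments to (y3,y4,y5) work.
  y1=0, y2=0: a clause becomes empty — 0.
Total: 1 + 4 + 5 + 0 = 10.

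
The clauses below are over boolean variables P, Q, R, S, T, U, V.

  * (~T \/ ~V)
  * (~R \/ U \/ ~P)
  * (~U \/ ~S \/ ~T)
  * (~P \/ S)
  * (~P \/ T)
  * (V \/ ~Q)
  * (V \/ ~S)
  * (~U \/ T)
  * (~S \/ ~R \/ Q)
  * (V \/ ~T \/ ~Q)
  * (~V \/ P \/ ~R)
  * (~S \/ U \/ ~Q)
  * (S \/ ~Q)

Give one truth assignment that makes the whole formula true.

P=False, Q=False, R=False, S=True, T=False, U=False, V=True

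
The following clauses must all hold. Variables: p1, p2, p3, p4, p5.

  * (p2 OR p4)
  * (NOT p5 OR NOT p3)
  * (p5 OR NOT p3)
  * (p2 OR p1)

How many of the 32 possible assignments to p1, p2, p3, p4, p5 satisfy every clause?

10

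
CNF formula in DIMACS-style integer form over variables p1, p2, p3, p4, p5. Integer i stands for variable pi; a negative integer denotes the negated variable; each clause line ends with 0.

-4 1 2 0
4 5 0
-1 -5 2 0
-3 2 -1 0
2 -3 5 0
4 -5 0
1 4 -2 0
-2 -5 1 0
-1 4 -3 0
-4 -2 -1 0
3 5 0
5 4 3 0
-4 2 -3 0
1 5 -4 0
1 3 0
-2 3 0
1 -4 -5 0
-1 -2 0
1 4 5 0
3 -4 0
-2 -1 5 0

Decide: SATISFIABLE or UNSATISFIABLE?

UNSATISFIABLE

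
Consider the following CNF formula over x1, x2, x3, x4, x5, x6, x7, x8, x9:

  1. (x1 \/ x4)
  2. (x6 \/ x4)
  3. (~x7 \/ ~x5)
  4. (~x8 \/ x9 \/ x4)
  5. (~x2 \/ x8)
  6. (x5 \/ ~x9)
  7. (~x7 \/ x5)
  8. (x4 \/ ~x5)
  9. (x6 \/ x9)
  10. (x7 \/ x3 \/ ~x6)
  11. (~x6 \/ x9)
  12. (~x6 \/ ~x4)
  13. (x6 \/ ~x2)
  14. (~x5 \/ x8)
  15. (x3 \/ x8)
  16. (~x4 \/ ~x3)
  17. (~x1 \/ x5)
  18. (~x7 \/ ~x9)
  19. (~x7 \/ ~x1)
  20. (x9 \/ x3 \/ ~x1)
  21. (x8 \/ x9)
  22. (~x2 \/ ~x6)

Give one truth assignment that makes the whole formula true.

x1=0, x2=0, x3=0, x4=1, x5=1, x6=0, x7=0, x8=1, x9=1

Pure literal: x2 appears only negated; assign x2 = False.
Try x1 = False.
  then x4 is forced to True.
  then x6 is forced to False.
  then x9 is forced to True.
  then x5 is forced to True.
  then x7 is forced to False.
  then x8 is forced to True.
  then x3 is forced to False.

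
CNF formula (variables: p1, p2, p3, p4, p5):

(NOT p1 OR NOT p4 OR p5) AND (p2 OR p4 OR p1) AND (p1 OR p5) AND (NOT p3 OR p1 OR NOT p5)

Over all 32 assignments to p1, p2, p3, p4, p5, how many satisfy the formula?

Case analysis on p1 and p5:
  p1=T, p5=T: p2, p3, p4 free → 2^3 = 8.
  p1=T, p5=F: remaining (p2,p3,p4) ∈ {(F,F,F); (F,T,F); (T,F,F); (T,T,F)} — 4.
  p1=F, p5=T: remaining (p2,p3,p4) ∈ {(F,F,T); (T,F,F); (T,F,T)} — 3.
  p1=F, p5=F: a clause becomes empty — 0.
Total: 8 + 4 + 3 + 0 = 15.

15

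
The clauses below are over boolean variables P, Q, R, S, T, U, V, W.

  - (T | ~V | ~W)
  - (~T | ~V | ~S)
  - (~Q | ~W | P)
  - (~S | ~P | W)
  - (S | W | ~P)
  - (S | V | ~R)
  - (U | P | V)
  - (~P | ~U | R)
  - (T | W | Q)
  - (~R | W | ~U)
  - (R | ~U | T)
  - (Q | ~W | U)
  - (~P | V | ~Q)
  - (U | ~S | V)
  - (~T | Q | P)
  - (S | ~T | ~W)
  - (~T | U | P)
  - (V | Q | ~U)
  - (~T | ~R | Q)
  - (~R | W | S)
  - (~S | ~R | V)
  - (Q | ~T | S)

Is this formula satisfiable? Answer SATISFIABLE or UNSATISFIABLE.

SATISFIABLE

Set P = False and propagate.
Try Q = True.
  then W is forced to False.
The remaining clauses are satisfied by R = False, S = True, T = False, U = False, V = True.
So P = F, Q = T, R = F, S = T, T = F, U = F, V = T, W = F is a satisfying assignment.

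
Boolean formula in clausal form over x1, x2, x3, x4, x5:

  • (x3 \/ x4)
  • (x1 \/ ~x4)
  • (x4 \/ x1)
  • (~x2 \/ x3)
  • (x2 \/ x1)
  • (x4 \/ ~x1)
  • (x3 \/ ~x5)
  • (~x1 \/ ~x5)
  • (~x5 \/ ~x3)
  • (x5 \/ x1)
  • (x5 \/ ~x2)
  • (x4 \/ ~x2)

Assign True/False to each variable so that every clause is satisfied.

Set x1 = True and propagate.
  then x4 is forced to True.
  then x5 is forced to False.
  then x2 is forced to False.
x3 is now unconstrained; take x3 = False.
Every clause has at least one true literal under this assignment.

x1 = True, x2 = False, x3 = False, x4 = True, x5 = False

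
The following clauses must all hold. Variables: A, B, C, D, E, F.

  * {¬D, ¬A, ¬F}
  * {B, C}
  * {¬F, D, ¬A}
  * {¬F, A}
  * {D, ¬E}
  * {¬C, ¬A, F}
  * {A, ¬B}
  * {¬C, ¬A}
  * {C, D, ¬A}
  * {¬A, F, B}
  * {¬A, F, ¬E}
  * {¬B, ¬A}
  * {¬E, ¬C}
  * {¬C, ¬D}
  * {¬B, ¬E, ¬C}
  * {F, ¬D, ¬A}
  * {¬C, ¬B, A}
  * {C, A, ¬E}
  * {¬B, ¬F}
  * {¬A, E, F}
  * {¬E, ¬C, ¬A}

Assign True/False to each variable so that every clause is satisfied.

A=F, B=F, C=T, D=F, E=F, F=F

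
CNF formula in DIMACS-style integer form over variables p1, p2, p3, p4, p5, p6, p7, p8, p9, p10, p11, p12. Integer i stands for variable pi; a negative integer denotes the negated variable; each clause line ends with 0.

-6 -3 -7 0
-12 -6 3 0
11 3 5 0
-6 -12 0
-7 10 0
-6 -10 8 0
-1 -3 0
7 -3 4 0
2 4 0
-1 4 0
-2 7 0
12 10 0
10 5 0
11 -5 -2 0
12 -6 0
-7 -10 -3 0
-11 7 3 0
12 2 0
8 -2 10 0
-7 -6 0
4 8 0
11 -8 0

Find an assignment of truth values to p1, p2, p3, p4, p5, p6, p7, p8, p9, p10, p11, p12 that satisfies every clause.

p1 = F, p2 = T, p3 = F, p4 = T, p5 = T, p6 = F, p7 = T, p8 = T, p9 = T, p10 = T, p11 = T, p12 = T

p1 occurs only negated in the remaining clauses — set p1 = False.
p4 occurs only positively in the remaining clauses — set p4 = True.
Set p2 = True and propagate.
  then p7 is forced to True.
  then p10 is forced to True.
  then p3 is forced to False.
  then p6 is forced to False.
The remaining clauses are satisfied by p5 = True, p8 = True, p9 = True, p11 = True, p12 = True.
Check each clause:
  1. (!p6 || !p3 || !p7) — !p6 is true.
  2. (p3 || !p12 || !p6) — !p6 is true.
  3. (p5 || p3 || p11) — p11 is true.
  4. (!p12 || !p6) — !p6 is true.
  5. (p10 || !p7) — p10 is true.
  6. (!p6 || !p10 || p8) — p8 is true.
  7. (!p3 || !p1) — !p3 is true.
  8. (p7 || !p3 || p4) — p4 is true.
  9. (p2 || p4) — p2 is true.
  10. (p4 || !p1) — p4 is true.
  11. (p7 || !p2) — p7 is true.
  12. (p10 || p12) — p10 is true.
  13. (p5 || p10) — p10 is true.
  14. (!p2 || !p5 || p11) — p11 is true.
  15. (!p6 || p12) — !p6 is true.
  16. (!p10 || !p3 || !p7) — !p3 is true.
  17. (!p11 || p7 || p3) — p7 is true.
  18. (p2 || p12) — p2 is true.
  19. (!p2 || p8 || p10) — p8 is true.
  20. (!p6 || !p7) — !p6 is true.
  21. (p8 || p4) — p8 is true.
  22. (!p8 || p11) — p11 is true.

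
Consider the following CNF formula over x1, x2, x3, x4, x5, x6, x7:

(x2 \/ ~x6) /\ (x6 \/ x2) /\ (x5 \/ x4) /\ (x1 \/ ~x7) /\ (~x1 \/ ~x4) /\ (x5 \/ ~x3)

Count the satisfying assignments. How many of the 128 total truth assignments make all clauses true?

Case analysis on x1 and x2:
  x1=1, x2=1: forces x4=0; x5=1; x3, x6, x7 free → 2^3 = 8.
  x1=1, x2=0: a clause becomes empty — 0.
  x1=0, x2=1: x6 free; 5 ways for (x3,x4,x5,x7) × 2^1 = 10.
  x1=0, x2=0: a clause becomes empty — 0.
Total: 8 + 0 + 10 + 0 = 18.

18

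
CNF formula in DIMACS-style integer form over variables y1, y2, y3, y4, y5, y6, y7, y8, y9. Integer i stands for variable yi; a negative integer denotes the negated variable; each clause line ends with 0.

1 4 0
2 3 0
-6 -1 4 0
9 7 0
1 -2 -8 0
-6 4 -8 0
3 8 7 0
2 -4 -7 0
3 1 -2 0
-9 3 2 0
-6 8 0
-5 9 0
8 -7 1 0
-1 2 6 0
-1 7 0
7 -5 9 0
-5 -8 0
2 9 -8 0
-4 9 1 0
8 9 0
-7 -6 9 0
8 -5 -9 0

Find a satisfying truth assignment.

y1=False  y2=True  y3=True  y4=True  y5=False  y6=False  y7=False  y8=False  y9=True

Pure literal: y3 appears only positively; assign y3 = True.
Pure literal: y5 appears only negated; assign y5 = False.
Set y1 = False and propagate.
  then y4 is forced to True.
  then y9 is forced to True.
Set y2 = True and propagate.
  then y8 is forced to False.
  then y6 is forced to False.
  then y7 is forced to False.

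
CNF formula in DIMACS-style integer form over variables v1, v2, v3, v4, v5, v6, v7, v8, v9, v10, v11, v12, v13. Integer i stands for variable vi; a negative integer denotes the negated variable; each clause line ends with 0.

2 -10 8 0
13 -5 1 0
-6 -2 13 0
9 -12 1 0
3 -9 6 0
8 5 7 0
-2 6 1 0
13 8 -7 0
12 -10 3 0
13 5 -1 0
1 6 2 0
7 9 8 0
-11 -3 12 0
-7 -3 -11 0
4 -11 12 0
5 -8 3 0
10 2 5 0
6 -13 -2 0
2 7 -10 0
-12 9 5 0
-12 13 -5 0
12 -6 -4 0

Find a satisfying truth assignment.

v11 occurs only negated in the remaining clauses — set v11 = False.
Try v1 = True.
Try v2 = True.
For the remaining variables, v3 = True, v4 = False, v5 = True, v6 = True, v7 = True, v8 = True, v9 = False, v10 = False, v12 = False, v13 = True works.
Every clause has at least one true literal under this assignment.
Check each clause:
  1. (v8 || !v10 || v2) — v8 is true.
  2. (v1 || !v5 || v13) — v1 is true.
  3. (!v6 || !v2 || v13) — v13 is true.
  4. (v9 || !v12 || v1) — !v12 is true.
  5. (!v9 || v6 || v3) — v3 is true.
  6. (v5 || v8 || v7) — v8 is true.
  7. (!v2 || v1 || v6) — v1 is true.
  8. (v8 || !v7 || v13) — v8 is true.
  9. (!v10 || v12 || v3) — v3 is true.
  10. (v5 || !v1 || v13) — v13 is true.
  11. (v1 || v2 || v6) — v1 is true.
  12. (v7 || v9 || v8) — v8 is true.
  13. (!v11 || v12 || !v3) — !v11 is true.
  14. (!v3 || !v11 || !v7) — !v11 is true.
  15. (!v11 || v12 || v4) — !v11 is true.
  16. (v5 || !v8 || v3) — v3 is true.
  17. (v5 || v2 || v10) — v2 is true.
  18. (!v13 || !v2 || v6) — v6 is true.
  19. (v7 || v2 || !v10) — v2 is true.
  20. (v9 || v5 || !v12) — !v12 is true.
  21. (v13 || !v5 || !v12) — !v12 is true.
  22. (!v4 || v12 || !v6) — !v4 is true.

v1=T  v2=T  v3=T  v4=F  v5=T  v6=T  v7=T  v8=T  v9=F  v10=F  v11=F  v12=F  v13=T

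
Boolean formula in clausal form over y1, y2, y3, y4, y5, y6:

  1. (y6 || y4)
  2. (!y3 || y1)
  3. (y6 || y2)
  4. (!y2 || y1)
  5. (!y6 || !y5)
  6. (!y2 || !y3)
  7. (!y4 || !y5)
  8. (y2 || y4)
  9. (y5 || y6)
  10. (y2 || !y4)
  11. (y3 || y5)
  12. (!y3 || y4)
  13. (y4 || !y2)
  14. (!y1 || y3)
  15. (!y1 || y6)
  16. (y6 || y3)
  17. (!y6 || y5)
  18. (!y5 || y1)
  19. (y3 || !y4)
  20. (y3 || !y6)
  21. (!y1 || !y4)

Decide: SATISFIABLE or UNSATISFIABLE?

y3 = True:
  propagation gives y1=True, y2=False, y6=True, y5=False; an empty clause results — contradiction.
y3 = False:
  propagation gives y5=True, y6=False; an empty clause results — contradiction.
Every branch closes, so no satisfying assignment exists.

UNSATISFIABLE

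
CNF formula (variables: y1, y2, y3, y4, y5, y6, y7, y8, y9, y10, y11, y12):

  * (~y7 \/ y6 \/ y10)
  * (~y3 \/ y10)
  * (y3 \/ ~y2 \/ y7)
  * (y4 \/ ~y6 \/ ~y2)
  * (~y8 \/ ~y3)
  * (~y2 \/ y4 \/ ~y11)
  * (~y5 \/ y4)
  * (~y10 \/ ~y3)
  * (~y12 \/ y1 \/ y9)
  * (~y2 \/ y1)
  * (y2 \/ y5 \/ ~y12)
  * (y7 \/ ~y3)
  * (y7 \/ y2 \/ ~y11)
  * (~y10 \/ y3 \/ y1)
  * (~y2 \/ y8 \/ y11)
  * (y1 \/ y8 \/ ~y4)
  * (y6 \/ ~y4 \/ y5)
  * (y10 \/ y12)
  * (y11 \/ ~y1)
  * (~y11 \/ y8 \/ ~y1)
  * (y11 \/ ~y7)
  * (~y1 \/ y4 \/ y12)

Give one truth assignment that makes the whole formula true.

Branch on y1: take y1 = True.
  then y11 is forced to True.
  then y8 is forced to True.
  then y3 is forced to False.
Branch on y2: take y2 = False.
  then y7 is forced to True.
The remaining clauses are satisfied by y4 = True, y5 = False, y6 = True, y9 = False, y10 = True, y12 = False.
Every clause has at least one true literal under this assignment.
Check each clause:
  1. (~y7 \/ y6 \/ y10) — y10 is true.
  2. (y10 \/ ~y3) — y10 is true.
  3. (~y2 \/ y3 \/ y7) — ~y2 is true.
  4. (~y2 \/ ~y6 \/ y4) — y4 is true.
  5. (~y3 \/ ~y8) — ~y3 is true.
  6. (y4 \/ ~y2 \/ ~y11) — y4 is true.
  7. (y4 \/ ~y5) — ~y5 is true.
  8. (~y3 \/ ~y10) — ~y3 is true.
  9. (y1 \/ y9 \/ ~y12) — ~y12 is true.
  10. (y1 \/ ~y2) — y1 is true.
  11. (y5 \/ ~y12 \/ y2) — ~y12 is true.
  12. (y7 \/ ~y3) — ~y3 is true.
  13. (~y11 \/ y7 \/ y2) — y7 is true.
  14. (~y10 \/ y3 \/ y1) — y1 is true.
  15. (y11 \/ y8 \/ ~y2) — y8 is true.
  16. (y1 \/ y8 \/ ~y4) — y8 is true.
  17. (y6 \/ ~y4 \/ y5) — y6 is true.
  18. (y12 \/ y10) — y10 is true.
  19. (y11 \/ ~y1) — y11 is true.
  20. (~y1 \/ ~y11 \/ y8) — y8 is true.
  21. (~y7 \/ y11) — y11 is true.
  22. (y4 \/ y12 \/ ~y1) — y4 is true.

y1=True, y2=False, y3=False, y4=True, y5=False, y6=True, y7=True, y8=True, y9=False, y10=True, y11=True, y12=False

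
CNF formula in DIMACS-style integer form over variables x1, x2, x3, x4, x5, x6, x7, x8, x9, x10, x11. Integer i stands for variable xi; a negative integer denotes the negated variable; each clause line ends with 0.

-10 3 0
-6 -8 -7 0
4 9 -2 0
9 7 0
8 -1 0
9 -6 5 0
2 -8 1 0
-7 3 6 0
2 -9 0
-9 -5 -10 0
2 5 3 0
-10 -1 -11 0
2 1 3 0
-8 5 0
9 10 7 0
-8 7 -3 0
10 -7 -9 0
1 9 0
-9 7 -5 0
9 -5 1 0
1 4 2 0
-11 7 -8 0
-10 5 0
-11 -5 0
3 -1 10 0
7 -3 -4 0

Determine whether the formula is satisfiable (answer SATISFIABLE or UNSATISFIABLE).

Pure literal: x11 appears only negated; assign x11 = False.
Set x1 = False and propagate.
  then x9 is forced to True.
  then x2 is forced to True.
The remaining clauses are satisfied by x3 = False, x4 = False, x5 = False, x6 = True, x7 = False, x8 = False, x10 = False.
Every clause has at least one true literal under this assignment.
So x1=0, x2=1, x3=0, x4=0, x5=0, x6=1, x7=0, x8=0, x9=1, x10=0, x11=0 is a satisfying assignment.

SATISFIABLE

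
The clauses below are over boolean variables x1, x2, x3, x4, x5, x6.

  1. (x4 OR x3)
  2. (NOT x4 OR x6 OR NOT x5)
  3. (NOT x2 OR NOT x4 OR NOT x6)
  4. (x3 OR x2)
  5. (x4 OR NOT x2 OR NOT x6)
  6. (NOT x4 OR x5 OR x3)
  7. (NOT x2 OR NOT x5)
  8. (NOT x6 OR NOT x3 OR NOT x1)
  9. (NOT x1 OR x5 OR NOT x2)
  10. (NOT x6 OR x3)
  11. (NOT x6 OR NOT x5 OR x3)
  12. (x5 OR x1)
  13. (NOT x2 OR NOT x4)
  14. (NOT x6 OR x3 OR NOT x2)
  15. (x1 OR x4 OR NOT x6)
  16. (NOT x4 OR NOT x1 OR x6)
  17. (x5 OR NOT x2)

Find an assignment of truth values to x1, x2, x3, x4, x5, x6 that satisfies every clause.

x1 = F, x2 = F, x3 = T, x4 = T, x5 = T, x6 = T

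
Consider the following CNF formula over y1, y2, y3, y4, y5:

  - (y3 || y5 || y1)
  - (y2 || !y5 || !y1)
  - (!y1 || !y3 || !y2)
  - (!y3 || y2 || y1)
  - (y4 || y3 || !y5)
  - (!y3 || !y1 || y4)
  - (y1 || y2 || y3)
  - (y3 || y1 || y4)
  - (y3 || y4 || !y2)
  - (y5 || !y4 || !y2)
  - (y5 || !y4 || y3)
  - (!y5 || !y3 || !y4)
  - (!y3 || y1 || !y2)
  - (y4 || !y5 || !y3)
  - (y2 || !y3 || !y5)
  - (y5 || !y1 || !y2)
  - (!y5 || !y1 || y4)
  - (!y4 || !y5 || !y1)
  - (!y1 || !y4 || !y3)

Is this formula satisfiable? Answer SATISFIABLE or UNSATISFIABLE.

SATISFIABLE

Set y1 = True and propagate.
Try y2 = False.
  then y5 is forced to False.
Try y3 = False.
  then y4 is forced to False.
So y1=1  y2=0  y3=0  y4=0  y5=0 is a satisfying assignment.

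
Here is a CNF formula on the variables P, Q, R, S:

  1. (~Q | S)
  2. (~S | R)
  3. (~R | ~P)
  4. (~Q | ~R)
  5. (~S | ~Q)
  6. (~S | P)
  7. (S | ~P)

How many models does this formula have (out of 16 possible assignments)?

2

The models are:
  P=F Q=F R=F S=F
  P=F Q=F R=T S=F
That's 2 in total.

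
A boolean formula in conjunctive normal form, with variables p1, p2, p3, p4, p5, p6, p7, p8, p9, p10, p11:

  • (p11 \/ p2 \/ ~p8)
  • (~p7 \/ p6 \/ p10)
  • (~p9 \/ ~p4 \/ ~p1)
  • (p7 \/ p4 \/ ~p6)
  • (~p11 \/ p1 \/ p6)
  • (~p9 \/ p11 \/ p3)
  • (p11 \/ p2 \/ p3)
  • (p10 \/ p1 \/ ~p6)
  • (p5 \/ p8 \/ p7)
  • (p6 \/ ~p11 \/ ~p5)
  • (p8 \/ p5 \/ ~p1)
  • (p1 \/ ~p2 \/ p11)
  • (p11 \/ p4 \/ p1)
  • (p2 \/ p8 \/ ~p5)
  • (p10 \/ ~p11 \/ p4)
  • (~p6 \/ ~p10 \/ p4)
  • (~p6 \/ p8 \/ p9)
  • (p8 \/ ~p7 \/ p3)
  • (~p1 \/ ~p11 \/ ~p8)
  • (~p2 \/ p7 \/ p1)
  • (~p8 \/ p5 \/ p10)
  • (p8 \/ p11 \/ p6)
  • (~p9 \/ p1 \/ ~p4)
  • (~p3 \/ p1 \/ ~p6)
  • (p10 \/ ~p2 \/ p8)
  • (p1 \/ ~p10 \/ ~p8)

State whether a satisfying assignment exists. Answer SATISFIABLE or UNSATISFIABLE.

Branch on p1: take p1 = True.
Try p2 = True.
The remaining clauses are satisfied by p3 = False, p4 = True, p5 = True, p6 = True, p7 = True, p8 = True, p9 = False, p10 = True, p11 = False.
So p1=True, p2=True, p3=False, p4=True, p5=True, p6=True, p7=True, p8=True, p9=False, p10=True, p11=False is a satisfying assignment.

SATISFIABLE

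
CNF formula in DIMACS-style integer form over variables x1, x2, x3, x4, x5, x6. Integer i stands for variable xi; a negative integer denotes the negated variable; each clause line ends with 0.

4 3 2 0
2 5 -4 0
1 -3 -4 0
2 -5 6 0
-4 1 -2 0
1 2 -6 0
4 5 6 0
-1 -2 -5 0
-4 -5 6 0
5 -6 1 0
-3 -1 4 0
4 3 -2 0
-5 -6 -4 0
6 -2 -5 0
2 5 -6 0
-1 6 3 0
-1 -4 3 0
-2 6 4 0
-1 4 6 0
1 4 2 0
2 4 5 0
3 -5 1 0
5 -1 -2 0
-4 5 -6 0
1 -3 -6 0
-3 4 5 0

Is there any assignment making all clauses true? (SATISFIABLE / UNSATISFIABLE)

UNSATISFIABLE

x4 = True:
  x5 = True:
    propagation gives x6=True; an empty clause results — contradiction.
  x5 = False:
    propagation gives x2=True, x1=True; an empty clause results — contradiction.
x4 = False:
  x2 = True:
    propagation gives x3=True, x1=False, x6=True; an empty clause results — contradiction.
  x2 = False:
    propagation gives x3=True, x1=False; an empty clause results — contradiction.
Every branch closes, so no satisfying assignment exists.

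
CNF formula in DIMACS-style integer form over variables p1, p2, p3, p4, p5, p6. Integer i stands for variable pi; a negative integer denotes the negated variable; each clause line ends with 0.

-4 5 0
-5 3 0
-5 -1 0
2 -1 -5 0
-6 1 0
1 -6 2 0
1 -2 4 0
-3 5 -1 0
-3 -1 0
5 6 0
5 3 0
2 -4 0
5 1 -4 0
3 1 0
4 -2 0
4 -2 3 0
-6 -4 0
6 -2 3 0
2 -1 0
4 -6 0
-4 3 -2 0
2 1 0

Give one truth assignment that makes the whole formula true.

p1=F, p2=T, p3=T, p4=T, p5=T, p6=F

Check each clause:
  1. (~p4 | p5) — p5 is true.
  2. (~p5 | p3) — p3 is true.
  3. (~p1 | ~p5) — ~p1 is true.
  4. (p2 | ~p5 | ~p1) — p2 is true.
  5. (~p6 | p1) — ~p6 is true.
  6. (~p6 | p1 | p2) — p2 is true.
  7. (p1 | ~p2 | p4) — p4 is true.
  8. (~p1 | p5 | ~p3) — p5 is true.
  9. (~p3 | ~p1) — ~p1 is true.
  10. (p5 | p6) — p5 is true.
  11. (p3 | p5) — p3 is true.
  12. (~p4 | p2) — p2 is true.
  13. (p5 | p1 | ~p4) — p5 is true.
  14. (p3 | p1) — p3 is true.
  15. (p4 | ~p2) — p4 is true.
  16. (p3 | ~p2 | p4) — p3 is true.
  17. (~p6 | ~p4) — ~p6 is true.
  18. (~p2 | p6 | p3) — p3 is true.
  19. (p2 | ~p1) — p2 is true.
  20. (~p6 | p4) — ~p6 is true.
  21. (~p4 | p3 | ~p2) — p3 is true.
  22. (p2 | p1) — p2 is true.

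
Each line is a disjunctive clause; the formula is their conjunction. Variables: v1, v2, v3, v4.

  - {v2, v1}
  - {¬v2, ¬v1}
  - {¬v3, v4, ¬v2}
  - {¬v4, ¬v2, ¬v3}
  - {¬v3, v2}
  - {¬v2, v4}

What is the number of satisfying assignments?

3

The models are:
  v1=F v2=T v3=F v4=T
  v1=T v2=F v3=F v4=F
  v1=T v2=F v3=F v4=T
That's 3 in total.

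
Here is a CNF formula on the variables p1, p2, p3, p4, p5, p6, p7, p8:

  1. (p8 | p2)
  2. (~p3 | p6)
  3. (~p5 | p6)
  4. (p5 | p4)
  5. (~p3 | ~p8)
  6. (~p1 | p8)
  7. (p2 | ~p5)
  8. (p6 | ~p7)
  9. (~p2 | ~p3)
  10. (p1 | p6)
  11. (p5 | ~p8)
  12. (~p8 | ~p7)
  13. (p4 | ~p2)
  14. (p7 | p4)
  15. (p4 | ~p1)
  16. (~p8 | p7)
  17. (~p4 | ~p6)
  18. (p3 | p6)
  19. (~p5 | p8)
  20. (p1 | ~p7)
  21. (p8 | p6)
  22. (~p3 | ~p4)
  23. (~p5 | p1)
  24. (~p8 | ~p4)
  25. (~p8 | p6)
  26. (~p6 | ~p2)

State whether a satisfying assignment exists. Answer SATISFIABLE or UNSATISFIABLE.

UNSATISFIABLE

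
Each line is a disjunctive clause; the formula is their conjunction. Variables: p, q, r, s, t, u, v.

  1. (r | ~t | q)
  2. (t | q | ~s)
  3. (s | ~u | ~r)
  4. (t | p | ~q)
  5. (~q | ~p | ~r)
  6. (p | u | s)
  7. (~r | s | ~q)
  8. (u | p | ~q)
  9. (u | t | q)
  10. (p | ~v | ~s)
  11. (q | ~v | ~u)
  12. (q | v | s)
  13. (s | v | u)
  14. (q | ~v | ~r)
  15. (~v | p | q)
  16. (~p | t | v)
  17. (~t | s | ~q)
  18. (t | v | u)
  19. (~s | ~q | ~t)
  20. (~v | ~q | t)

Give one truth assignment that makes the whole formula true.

p=T, q=F, r=T, s=T, t=T, u=F, v=F

Check each clause:
  1. (~t | q | r) — r is true.
  2. (q | ~s | t) — t is true.
  3. (~r | s | ~u) — ~u is true.
  4. (t | p | ~q) — p is true.
  5. (~q | ~p | ~r) — ~q is true.
  6. (u | s | p) — p is true.
  7. (s | ~q | ~r) — s is true.
  8. (u | p | ~q) — p is true.
  9. (t | u | q) — t is true.
  10. (p | ~s | ~v) — ~v is true.
  11. (q | ~v | ~u) — ~v is true.
  12. (s | q | v) — s is true.
  13. (s | u | v) — s is true.
  14. (~r | q | ~v) — ~v is true.
  15. (q | p | ~v) — ~v is true.
  16. (~p | t | v) — t is true.
  17. (~t | s | ~q) — s is true.
  18. (u | t | v) — t is true.
  19. (~s | ~q | ~t) — ~q is true.
  20. (~q | t | ~v) — ~v is true.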